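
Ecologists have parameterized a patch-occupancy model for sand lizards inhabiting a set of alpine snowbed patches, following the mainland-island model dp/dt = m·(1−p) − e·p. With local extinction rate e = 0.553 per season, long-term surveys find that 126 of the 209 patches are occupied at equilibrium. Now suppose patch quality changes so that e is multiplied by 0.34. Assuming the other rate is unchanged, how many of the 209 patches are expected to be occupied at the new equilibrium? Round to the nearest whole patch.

171

Observed p* = 126/209 = 0.60287.
Balance m(1−p*) = e·p* gives m = e·p*/(1−p*) = 0.553×0.60287/0.39713 = 0.83949.
New p* = m/(m+e) = 0.83949/(0.83949+0.18802) = 0.81701.
Expected occupied = 209 × 0.81701 = 170.76 ≈ 171.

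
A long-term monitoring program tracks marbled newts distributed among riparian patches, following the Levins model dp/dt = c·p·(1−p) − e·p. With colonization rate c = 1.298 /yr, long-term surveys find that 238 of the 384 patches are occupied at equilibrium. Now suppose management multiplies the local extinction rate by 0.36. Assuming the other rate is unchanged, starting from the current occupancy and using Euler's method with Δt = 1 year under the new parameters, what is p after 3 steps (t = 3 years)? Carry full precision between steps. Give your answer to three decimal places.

0.863

Observed p* = 238/384 = 0.61979.
Balance c(1−p*) = e gives e = 1.298×(1 − 0.61979) = 0.49351.
Starting from p₀ = 0.61979; update p ← p + (dp/dt)·Δt with the new parameters.
t = 1: p = 0.61979 + (+0.19576) = 0.81555
t = 2: p = 0.81555 + (+0.05036) = 0.86591
t = 3: p = 0.86591 + (-0.00313) = 0.86278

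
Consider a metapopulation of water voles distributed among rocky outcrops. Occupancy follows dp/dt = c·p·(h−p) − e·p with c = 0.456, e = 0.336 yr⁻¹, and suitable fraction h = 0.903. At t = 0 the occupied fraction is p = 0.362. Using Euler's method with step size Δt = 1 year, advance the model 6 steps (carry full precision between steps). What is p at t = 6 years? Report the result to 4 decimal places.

0.2467

Update rule: p ← p + [c·p·(h−p) − e·p]·Δt with Δt = 1.
step 1: Δp = -0.03233, p = 0.32967
step 2: Δp = -0.02458, p = 0.30509
step 3: Δp = -0.01933, p = 0.28576
step 4: Δp = -0.01559, p = 0.27018
step 5: Δp = -0.01282, p = 0.25736
step 6: Δp = -0.01070, p = 0.24666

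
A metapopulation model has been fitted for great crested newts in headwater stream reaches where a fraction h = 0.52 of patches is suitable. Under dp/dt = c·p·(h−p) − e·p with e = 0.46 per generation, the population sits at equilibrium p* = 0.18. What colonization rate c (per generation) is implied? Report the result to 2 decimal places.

1.35

At equilibrium c(h−p*) = e, so c = e/(h−p*).
c = 0.46/(0.52 − 0.18) = 0.46/0.3400 = 1.3529.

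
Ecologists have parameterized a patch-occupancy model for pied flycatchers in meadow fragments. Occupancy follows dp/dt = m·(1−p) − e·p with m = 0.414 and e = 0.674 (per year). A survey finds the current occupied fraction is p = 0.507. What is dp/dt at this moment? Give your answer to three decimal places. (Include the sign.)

Colonization term: m·(1−p) = 0.414×0.4930 = 0.20410.
Extinction term: e·p = 0.34172.
dp/dt = 0.20410 − 0.34172 = -0.13762.

-0.138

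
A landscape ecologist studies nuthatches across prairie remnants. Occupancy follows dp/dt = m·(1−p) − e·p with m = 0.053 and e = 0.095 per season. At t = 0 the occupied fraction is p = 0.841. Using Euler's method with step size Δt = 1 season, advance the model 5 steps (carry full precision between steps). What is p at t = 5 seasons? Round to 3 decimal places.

Update rule: p ← p + [m·(1−p) − e·p]·Δt with Δt = 1.
p: 0.84100 → 0.76953  (Δp = -0.07147)
p: 0.76953 → 0.70864  (Δp = -0.06089)
p: 0.70864 → 0.65676  (Δp = -0.05188)
p: 0.65676 → 0.61256  (Δp = -0.04420)
p: 0.61256 → 0.57490  (Δp = -0.03766)

0.575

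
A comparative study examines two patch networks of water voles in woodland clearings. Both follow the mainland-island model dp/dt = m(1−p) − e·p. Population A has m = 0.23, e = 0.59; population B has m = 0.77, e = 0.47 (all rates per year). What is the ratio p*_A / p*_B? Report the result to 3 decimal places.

0.452

A: p*_A = m/(m+e) = 0.23/0.8200 = 0.2805.
B: p*_B = 0.77/1.2400 = 0.6210.
p*_A / p*_B = 0.2805/0.6210 = 0.4517.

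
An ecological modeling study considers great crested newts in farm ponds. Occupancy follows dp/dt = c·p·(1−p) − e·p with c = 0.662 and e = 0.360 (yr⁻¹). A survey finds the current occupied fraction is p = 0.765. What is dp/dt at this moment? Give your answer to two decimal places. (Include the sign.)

-0.16

Colonization term: c·p·(1−p) = 0.662×0.765×0.2350 = 0.11901.
Extinction term: e·p = 0.27540.
dp/dt = 0.11901 − 0.27540 = -0.15639.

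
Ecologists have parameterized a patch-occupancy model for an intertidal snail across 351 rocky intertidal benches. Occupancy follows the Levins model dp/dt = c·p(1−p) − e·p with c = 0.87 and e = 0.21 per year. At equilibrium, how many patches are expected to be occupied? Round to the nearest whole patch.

p* = 1 − e/c = 1 − 0.21/0.87 = 0.7586.
Expected occupied patches = N × p* = 351 × 0.7586 = 266.28 ≈ 266.

266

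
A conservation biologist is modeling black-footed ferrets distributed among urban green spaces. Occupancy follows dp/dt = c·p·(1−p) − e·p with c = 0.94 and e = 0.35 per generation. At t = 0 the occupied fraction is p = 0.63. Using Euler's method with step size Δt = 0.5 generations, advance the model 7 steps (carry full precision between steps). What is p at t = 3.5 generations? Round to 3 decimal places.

0.628

Update rule: p ← p + [c·p·(1−p) − e·p]·Δt with Δt = 0.5.
  1  |  dp/dt·Δt = -0.000693  |  p_1 = 0.629307
  2  |  dp/dt·Δt = -0.000487  |  p_2 = 0.628820
  3  |  dp/dt·Δt = -0.000343  |  p_3 = 0.628477
  4  |  dp/dt·Δt = -0.000241  |  p_4 = 0.628235
  5  |  dp/dt·Δt = -0.000170  |  p_5 = 0.628065
  6  |  dp/dt·Δt = -0.000120  |  p_6 = 0.627946
  7  |  dp/dt·Δt = -0.000084  |  p_7 = 0.627861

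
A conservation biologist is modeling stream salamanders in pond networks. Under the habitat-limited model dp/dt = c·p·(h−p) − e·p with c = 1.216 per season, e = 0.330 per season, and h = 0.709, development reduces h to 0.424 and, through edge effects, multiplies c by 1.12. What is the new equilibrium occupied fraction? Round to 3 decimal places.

Before: p* = h − e/c = 0.709 − 0.330/1.216 = 0.709 − 0.2714 = 0.4376.
After: c = 1.36192, e = 0.33, h = 0.424; p* = 0.424 − 0.33/1.36192 = 0.1817.

0.182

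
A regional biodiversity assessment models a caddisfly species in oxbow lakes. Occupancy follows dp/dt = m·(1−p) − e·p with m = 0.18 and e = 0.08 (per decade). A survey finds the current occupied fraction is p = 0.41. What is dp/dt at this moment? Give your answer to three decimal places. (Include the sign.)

Colonization term: m·(1−p) = 0.18×0.5900 = 0.10620.
Extinction term: e·p = 0.03280.
dp/dt = 0.10620 − 0.03280 = 0.07340.

0.073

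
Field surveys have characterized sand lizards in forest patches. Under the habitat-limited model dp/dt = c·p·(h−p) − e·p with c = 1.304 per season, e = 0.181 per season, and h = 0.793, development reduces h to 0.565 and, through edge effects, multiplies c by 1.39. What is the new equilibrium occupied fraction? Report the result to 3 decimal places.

Before: p* = h − e/c = 0.793 − 0.181/1.304 = 0.793 − 0.1388 = 0.6542.
After: c = 1.81256, e = 0.181, h = 0.565; p* = 0.565 − 0.181/1.81256 = 0.4651.

0.465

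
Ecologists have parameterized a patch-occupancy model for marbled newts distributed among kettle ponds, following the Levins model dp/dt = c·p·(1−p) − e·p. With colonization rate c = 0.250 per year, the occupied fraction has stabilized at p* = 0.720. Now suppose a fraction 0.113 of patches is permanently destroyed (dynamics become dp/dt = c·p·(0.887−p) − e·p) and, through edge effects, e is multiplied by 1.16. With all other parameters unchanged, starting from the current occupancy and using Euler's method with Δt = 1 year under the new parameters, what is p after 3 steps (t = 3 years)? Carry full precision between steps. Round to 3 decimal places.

0.651

Balance c(1−p*) = e gives e = 0.250×(1 − 0.72000) = 0.07000.
Starting from p₀ = 0.72000; update p ← p + (dp/dt)·Δt with the new parameters.
step 1: Δp = -0.02840, p = 0.69160
step 2: Δp = -0.02237, p = 0.66922
step 3: Δp = -0.01791, p = 0.65132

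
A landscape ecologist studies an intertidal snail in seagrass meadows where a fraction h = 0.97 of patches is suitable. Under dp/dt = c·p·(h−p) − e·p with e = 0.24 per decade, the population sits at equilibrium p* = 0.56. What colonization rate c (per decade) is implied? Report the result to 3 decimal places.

0.585

At equilibrium c(h−p*) = e, so c = e/(h−p*).
c = 0.24/(0.97 − 0.56) = 0.24/0.4100 = 0.5854.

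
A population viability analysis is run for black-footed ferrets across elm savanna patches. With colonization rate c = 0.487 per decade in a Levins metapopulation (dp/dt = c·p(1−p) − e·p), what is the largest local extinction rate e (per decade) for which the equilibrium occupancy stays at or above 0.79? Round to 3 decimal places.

0.102

1 − e/c ≥ 0.79 ⇒ e ≤ c(1 − 0.79) = 0.487 × 0.2100.
e_max = 0.1023.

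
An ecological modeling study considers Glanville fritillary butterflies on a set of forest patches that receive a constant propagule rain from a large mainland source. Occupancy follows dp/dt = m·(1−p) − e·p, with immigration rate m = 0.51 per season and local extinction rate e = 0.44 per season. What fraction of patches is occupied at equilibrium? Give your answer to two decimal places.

Setting dp/dt = 0: m − m·p* = e·p*, so m = (m+e)·p*.
p* = m/(m+e) = 0.51/(0.51+0.44) = 0.51/0.9500 = 0.5368.

0.54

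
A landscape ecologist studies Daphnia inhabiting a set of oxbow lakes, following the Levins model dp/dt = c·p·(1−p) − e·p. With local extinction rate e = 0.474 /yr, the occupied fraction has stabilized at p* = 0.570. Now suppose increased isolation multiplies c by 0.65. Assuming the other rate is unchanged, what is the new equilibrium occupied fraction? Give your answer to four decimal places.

0.3385

Balance c(1−p*) = e gives c = e/(1 − 0.57000) = 0.474/0.43000 = 1.10233.
New p* = 1 − e/c = 1 − 0.47400/0.71651 = 0.33846.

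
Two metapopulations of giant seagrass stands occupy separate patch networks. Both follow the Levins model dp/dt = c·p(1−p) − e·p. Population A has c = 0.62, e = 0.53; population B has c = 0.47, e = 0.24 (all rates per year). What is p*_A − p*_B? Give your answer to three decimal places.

A: p*_A = 1 − 0.53/0.62 = 0.1452.
B: p*_B = 1 − 0.24/0.47 = 0.4894.
p*_A − p*_B = 0.1452 − 0.4894 = -0.3442.

-0.344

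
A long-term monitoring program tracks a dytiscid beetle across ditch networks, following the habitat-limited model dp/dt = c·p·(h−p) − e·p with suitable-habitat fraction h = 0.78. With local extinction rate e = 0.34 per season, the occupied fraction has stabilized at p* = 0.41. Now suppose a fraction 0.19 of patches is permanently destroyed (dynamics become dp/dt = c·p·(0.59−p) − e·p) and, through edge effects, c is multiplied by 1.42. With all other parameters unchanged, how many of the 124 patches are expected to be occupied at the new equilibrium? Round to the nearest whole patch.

41

Balance c(h−p*) = e gives c = e/(0.78 − 0.41000) = 0.34/0.37000 = 0.91892.
New p* = 0.59 − e/c = 0.59 − 0.34000/1.30487 = 0.32944.
Expected occupied = 124 × 0.32944 = 40.85 ≈ 41.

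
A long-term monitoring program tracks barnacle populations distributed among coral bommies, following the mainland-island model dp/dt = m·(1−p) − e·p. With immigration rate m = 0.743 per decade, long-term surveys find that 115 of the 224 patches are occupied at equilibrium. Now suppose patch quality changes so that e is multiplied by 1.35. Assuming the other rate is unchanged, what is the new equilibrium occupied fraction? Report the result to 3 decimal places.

0.439

Observed p* = 115/224 = 0.51339.
Balance m(1−p*) = e·p* gives e = m(1−p*)/p* = 0.743×0.48661/0.51339 = 0.70424.
New p* = m/(m+e) = 0.74300/(0.74300+0.95072) = 0.43868.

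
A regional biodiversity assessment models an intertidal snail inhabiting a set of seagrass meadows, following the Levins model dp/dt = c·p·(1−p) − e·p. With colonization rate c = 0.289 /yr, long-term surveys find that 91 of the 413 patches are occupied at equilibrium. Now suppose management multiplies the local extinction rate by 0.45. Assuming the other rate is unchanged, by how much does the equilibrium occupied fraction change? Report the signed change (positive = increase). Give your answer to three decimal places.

Observed p* = 91/413 = 0.22034.
Balance c(1−p*) = e gives e = 0.289×(1 − 0.22034) = 0.22532.
New p* = 1 − e/c = 1 − 0.10139/0.28900 = 0.64917.
Δp* = 0.64917 − 0.22034 = +0.42883.

0.429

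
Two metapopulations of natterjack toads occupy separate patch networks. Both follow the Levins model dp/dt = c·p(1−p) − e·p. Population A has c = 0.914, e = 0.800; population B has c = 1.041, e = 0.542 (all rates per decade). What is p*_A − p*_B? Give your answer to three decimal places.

A: p*_A = 1 − 0.800/0.914 = 0.1247.
B: p*_B = 1 − 0.542/1.041 = 0.4793.
p*_A − p*_B = 0.1247 − 0.4793 = -0.3546.

-0.355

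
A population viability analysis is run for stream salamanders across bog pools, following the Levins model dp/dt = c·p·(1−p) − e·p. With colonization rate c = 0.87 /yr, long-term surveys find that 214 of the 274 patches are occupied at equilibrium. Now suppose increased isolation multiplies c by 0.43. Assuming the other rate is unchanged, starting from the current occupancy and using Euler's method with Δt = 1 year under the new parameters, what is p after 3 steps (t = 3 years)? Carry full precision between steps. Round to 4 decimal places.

0.6062

Observed p* = 214/274 = 0.78102.
Balance c(1−p*) = e gives e = 0.87×(1 − 0.78102) = 0.19051.
Starting from p₀ = 0.78102; update p ← p + (dp/dt)·Δt with the new parameters.
t = 1: p = 0.78102 + (-0.08481) = 0.69621
t = 2: p = 0.69621 + (-0.05351) = 0.64270
t = 3: p = 0.64270 + (-0.03653) = 0.60616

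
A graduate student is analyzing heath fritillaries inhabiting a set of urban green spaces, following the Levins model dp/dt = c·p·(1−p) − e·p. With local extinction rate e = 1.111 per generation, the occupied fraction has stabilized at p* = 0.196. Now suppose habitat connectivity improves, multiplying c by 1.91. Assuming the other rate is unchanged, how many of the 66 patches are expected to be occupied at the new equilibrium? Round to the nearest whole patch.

Balance c(1−p*) = e gives c = e/(1 − 0.19600) = 1.111/0.80400 = 1.38184.
New p* = 1 − e/c = 1 − 1.11100/2.63931 = 0.57906.
Expected occupied = 66 × 0.57906 = 38.22 ≈ 38.

38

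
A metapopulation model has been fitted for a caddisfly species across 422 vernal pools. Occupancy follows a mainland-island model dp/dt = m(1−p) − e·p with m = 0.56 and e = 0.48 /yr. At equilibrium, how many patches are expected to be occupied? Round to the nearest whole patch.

p* = m/(m+e) = 0.56/1.0400 = 0.5385.
Expected occupied patches = N × p* = 422 × 0.5385 = 227.23 ≈ 227.

227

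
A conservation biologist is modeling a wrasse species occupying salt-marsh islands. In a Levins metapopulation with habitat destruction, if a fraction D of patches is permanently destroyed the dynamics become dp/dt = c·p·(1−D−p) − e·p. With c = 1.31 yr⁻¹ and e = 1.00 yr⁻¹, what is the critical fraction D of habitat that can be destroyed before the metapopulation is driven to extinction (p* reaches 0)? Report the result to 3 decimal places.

0.237

The nontrivial equilibrium is p* = (1−D) − e/c; extinction occurs when this hits zero.
So D_crit = 1 − e/c = 1 − 1.00/1.31 = 1 − 0.7634 = 0.2366.
This equals the undisturbed p*, a classic result of Lande's extension.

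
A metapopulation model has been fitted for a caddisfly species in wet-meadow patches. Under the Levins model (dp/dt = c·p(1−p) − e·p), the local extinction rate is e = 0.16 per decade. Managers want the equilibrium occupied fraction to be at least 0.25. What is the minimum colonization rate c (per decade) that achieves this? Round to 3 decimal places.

0.213

p* = 1 − e/c ≥ 0.25 requires e/c ≤ 0.7500, i.e. c ≥ e/0.7500.
c_min = 0.16/0.7500 = 0.2133.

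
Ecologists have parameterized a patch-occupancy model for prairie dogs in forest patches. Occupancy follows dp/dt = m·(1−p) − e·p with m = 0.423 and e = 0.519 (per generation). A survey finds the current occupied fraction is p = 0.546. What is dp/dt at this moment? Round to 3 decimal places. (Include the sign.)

-0.091

Colonization term: m·(1−p) = 0.423×0.4540 = 0.19204.
Extinction term: e·p = 0.28337.
dp/dt = 0.19204 − 0.28337 = -0.09133.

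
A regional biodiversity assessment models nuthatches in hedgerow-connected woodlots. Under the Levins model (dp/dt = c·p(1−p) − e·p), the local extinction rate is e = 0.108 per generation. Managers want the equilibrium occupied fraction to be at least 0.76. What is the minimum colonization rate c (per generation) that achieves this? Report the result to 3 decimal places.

p* = 1 − e/c ≥ 0.76 requires e/c ≤ 0.2400, i.e. c ≥ e/0.2400.
c_min = 0.108/0.2400 = 0.4500.

0.450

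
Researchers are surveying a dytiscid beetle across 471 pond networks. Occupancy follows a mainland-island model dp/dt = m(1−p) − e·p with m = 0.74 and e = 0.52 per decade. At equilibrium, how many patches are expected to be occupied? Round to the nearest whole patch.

277

p* = m/(m+e) = 0.74/1.2600 = 0.5873.
Expected occupied patches = N × p* = 471 × 0.5873 = 276.62 ≈ 277.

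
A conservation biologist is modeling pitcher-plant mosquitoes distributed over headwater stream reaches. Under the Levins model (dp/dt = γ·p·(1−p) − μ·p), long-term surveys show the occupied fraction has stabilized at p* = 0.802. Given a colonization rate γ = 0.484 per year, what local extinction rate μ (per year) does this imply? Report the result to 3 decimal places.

0.096

At equilibrium γ(1−p*) = μ.
μ = 0.484 × (1 − 0.802) = 0.484 × 0.1980 = 0.0958.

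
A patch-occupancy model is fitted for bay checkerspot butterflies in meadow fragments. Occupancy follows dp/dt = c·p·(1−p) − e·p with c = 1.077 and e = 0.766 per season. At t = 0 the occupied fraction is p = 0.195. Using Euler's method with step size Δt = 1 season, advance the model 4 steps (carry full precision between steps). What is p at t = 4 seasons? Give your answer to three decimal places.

0.257

Update rule: p ← p + [c·p·(1−p) − e·p]·Δt with Δt = 1.
  1  |  dp/dt·Δt = +0.019692  |  p_1 = 0.214692
  2  |  dp/dt·Δt = +0.017127  |  p_2 = 0.231819
  3  |  dp/dt·Δt = +0.014218  |  p_3 = 0.246037
  4  |  dp/dt·Δt = +0.011322  |  p_4 = 0.257359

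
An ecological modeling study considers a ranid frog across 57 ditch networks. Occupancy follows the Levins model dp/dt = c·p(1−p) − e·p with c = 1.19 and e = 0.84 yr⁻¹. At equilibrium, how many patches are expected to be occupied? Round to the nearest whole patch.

17

p* = 1 − e/c = 1 − 0.84/1.19 = 0.2941.
Expected occupied patches = N × p* = 57 × 0.2941 = 16.76 ≈ 17.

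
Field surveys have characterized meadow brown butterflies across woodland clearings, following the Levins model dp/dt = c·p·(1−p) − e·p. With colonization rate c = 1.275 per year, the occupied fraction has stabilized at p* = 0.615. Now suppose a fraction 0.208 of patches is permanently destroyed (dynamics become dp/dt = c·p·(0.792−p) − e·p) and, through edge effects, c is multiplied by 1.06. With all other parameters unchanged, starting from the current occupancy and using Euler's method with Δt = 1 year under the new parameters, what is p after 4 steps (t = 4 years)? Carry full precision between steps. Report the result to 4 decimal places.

0.4308

Balance c(1−p*) = e gives e = 1.275×(1 − 0.61500) = 0.49087.
Starting from p₀ = 0.61500; update p ← p + (dp/dt)·Δt with the new parameters.
t = 1: p = 0.61500 + (-0.15477) = 0.46023
t = 2: p = 0.46023 + (-0.01955) = 0.44068
t = 3: p = 0.44068 + (-0.00708) = 0.43360
t = 4: p = 0.43360 + (-0.00282) = 0.43078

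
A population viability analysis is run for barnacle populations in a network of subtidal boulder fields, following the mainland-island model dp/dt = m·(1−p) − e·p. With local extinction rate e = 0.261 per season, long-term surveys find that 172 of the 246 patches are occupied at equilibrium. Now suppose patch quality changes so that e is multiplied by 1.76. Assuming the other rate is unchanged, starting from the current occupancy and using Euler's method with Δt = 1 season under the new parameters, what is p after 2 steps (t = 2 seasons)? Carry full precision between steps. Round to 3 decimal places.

0.570

Observed p* = 172/246 = 0.69919.
Balance m(1−p*) = e·p* gives m = e·p*/(1−p*) = 0.261×0.69919/0.30081 = 0.60665.
Starting from p₀ = 0.69919; update p ← p + (dp/dt)·Δt with the new parameters.
p: 0.69919 → 0.56050  (Δp = -0.13869)
p: 0.56050 → 0.56965  (Δp = +0.00915)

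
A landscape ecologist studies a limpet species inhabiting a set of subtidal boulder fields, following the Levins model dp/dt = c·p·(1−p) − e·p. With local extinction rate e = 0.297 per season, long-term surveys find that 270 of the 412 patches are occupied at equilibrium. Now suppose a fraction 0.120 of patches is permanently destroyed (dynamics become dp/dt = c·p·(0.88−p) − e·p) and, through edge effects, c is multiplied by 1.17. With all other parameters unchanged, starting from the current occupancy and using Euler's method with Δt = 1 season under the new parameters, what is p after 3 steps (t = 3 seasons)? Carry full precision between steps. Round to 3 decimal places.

0.589

Observed p* = 270/412 = 0.65534.
Balance c(1−p*) = e gives c = e/(1 − 0.65534) = 0.297/0.34466 = 0.86172.
Starting from p₀ = 0.65534; update p ← p + (dp/dt)·Δt with the new parameters.
t = 1: p = 0.65534 + (-0.04620) = 0.60914
t = 2: p = 0.60914 + (-0.01457) = 0.59457
t = 3: p = 0.59457 + (-0.00549) = 0.58909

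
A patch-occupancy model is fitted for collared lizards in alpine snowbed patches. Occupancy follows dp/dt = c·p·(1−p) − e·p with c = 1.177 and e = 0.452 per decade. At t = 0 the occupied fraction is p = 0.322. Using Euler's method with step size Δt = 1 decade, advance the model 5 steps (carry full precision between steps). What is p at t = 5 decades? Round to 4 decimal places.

0.6129

Update rule: p ← p + [c·p·(1−p) − e·p]·Δt with Δt = 1.
step 1: Δp = +0.11141, p = 0.43341
step 2: Δp = +0.09313, p = 0.52654
step 3: Δp = +0.05542, p = 0.58197
step 4: Δp = +0.02329, p = 0.60526
step 5: Δp = +0.00763, p = 0.61289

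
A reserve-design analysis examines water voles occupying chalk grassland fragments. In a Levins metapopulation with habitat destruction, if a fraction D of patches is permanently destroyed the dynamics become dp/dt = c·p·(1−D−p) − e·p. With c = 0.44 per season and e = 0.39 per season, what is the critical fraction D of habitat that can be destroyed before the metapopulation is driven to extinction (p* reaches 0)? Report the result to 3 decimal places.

The nontrivial equilibrium is p* = (1−D) − e/c; extinction occurs when this hits zero.
So D_crit = 1 − e/c = 1 − 0.39/0.44 = 1 − 0.8864 = 0.1136.
This equals the undisturbed p*, a classic result of Lande's extension.

0.114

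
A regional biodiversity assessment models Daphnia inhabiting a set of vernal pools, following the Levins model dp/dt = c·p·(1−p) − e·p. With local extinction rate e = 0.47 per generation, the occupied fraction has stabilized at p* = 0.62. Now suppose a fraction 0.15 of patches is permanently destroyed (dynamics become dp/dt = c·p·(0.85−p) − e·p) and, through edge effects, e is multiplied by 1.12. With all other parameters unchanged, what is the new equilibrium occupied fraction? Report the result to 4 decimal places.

0.4244

Balance c(1−p*) = e gives c = e/(1 − 0.62000) = 0.47/0.38000 = 1.23684.
New p* = 0.85 − e/c = 0.85 − 0.52640/1.23684 = 0.42440.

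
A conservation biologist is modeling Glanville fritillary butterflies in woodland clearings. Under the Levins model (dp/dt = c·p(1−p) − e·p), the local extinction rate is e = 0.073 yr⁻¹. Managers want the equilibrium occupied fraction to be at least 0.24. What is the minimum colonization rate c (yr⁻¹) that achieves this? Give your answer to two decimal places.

p* = 1 − e/c ≥ 0.24 requires e/c ≤ 0.7600, i.e. c ≥ e/0.7600.
c_min = 0.073/0.7600 = 0.0961.

0.10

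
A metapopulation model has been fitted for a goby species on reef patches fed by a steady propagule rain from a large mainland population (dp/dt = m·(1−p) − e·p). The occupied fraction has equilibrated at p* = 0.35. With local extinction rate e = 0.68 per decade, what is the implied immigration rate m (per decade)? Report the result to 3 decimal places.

At equilibrium m(1−p*) = e·p*, so m = e·p*/(1−p*).
m = 0.68 × 0.35 / 0.6500 = 0.2380/0.6500 = 0.3662.

0.366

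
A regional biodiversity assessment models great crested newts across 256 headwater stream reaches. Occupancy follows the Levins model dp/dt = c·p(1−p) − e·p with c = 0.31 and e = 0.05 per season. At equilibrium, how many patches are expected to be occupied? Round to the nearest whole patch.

215

p* = 1 − e/c = 1 − 0.05/0.31 = 0.8387.
Expected occupied patches = N × p* = 256 × 0.8387 = 214.71 ≈ 215.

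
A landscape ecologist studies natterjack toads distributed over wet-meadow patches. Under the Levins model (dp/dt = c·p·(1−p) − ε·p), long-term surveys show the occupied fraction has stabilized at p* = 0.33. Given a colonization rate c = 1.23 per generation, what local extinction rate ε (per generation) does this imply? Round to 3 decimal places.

0.824

At equilibrium c(1−p*) = ε.
ε = 1.23 × (1 − 0.33) = 1.23 × 0.6700 = 0.8241.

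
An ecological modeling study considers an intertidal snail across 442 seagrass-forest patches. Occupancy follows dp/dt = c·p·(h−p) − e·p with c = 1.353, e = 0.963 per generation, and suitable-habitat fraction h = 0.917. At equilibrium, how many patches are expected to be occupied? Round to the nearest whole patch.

p* = h − e/c = 0.917 − 0.7118 = 0.2052.
Expected occupied patches = N × p* = 442 × 0.2052 = 90.72 ≈ 91.

91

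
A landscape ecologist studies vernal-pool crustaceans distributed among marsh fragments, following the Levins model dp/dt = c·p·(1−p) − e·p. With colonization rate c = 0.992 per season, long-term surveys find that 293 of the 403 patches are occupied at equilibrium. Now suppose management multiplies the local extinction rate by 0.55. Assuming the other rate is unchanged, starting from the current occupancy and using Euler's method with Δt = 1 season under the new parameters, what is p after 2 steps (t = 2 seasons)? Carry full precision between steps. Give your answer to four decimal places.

Observed p* = 293/403 = 0.72705.
Balance c(1−p*) = e gives e = 0.992×(1 − 0.72705) = 0.27077.
Starting from p₀ = 0.72705; update p ← p + (dp/dt)·Δt with the new parameters.
p: 0.72705 → 0.81564  (Δp = +0.08859)
p: 0.81564 → 0.84334  (Δp = +0.02770)

0.8433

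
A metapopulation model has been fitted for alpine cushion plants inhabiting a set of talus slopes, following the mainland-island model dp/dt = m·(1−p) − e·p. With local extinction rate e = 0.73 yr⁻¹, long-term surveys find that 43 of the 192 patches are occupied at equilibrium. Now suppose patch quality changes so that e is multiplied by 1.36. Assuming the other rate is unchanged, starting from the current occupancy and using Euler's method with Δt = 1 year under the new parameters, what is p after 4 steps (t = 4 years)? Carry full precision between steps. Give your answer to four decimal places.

Observed p* = 43/192 = 0.22396.
Balance m(1−p*) = e·p* gives m = e·p*/(1−p*) = 0.73×0.22396/0.77604 = 0.21067.
Starting from p₀ = 0.22396; update p ← p + (dp/dt)·Δt with the new parameters.
p: 0.22396 → 0.16510  (Δp = -0.05886)
p: 0.16510 → 0.17708  (Δp = +0.01198)
p: 0.17708 → 0.17464  (Δp = -0.00244)
p: 0.17464 → 0.17514  (Δp = +0.00050)

0.1751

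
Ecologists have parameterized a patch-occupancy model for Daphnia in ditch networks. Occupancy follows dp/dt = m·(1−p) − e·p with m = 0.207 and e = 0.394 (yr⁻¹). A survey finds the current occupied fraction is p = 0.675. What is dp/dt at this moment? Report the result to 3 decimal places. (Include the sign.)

Colonization term: m·(1−p) = 0.207×0.3250 = 0.06727.
Extinction term: e·p = 0.26595.
dp/dt = 0.06727 − 0.26595 = -0.19868.

-0.199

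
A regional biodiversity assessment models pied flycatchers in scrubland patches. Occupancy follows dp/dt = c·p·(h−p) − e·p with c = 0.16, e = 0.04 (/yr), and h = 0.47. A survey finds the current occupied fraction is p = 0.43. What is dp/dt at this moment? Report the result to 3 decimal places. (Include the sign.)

Colonization term: c·p·(h−p) = 0.16×0.43×0.0400 = 0.00275.
Extinction term: e·p = 0.01720.
dp/dt = 0.00275 − 0.01720 = -0.01445.

-0.014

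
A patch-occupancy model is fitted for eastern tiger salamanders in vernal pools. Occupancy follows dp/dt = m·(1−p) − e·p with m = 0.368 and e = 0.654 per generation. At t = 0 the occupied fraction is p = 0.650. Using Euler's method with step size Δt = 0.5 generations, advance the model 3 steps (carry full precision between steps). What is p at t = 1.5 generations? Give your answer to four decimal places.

0.3940

Update rule: p ← p + [m·(1−p) − e·p]·Δt with Δt = 0.5.
t = 0.5: p = 0.65000 + (-0.14815) = 0.50185
t = 1: p = 0.50185 + (-0.07245) = 0.42940
t = 1.5: p = 0.42940 + (-0.03543) = 0.39398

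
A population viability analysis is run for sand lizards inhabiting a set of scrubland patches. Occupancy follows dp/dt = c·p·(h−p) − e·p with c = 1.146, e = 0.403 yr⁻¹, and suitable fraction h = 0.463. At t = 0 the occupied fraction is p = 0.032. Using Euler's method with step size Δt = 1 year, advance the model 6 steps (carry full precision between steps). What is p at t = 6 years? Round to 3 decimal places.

0.051

Update rule: p ← p + [c·p·(h−p) − e·p]·Δt with Δt = 1.
t = 1: p = 0.03200 + (+0.00291) = 0.03491
t = 2: p = 0.03491 + (+0.00306) = 0.03797
t = 3: p = 0.03797 + (+0.00319) = 0.04116
t = 4: p = 0.04116 + (+0.00331) = 0.04447
t = 5: p = 0.04447 + (+0.00341) = 0.04788
t = 6: p = 0.04788 + (+0.00348) = 0.05136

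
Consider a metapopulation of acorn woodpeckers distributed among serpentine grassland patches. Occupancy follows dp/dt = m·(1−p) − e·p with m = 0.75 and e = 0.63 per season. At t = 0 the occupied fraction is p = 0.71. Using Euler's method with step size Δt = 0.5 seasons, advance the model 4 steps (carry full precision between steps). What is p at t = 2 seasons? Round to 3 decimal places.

Update rule: p ← p + [m·(1−p) − e·p]·Δt with Δt = 0.5.
  1  |  dp/dt·Δt = -0.114900  |  p_1 = 0.595100
  2  |  dp/dt·Δt = -0.035619  |  p_2 = 0.559481
  3  |  dp/dt·Δt = -0.011042  |  p_3 = 0.548439
  4  |  dp/dt·Δt = -0.003423  |  p_4 = 0.545016

0.545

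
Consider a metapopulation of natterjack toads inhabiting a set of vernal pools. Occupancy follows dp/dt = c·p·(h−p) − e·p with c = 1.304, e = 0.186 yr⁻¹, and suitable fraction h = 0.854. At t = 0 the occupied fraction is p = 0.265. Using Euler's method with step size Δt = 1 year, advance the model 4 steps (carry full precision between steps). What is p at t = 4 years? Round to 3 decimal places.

Update rule: p ← p + [c·p·(h−p) − e·p]·Δt with Δt = 1.
p: 0.26500 → 0.41924  (Δp = +0.15424)
p: 0.41924 → 0.57894  (Δp = +0.15970)
p: 0.57894 → 0.67891  (Δp = +0.09997)
p: 0.67891 → 0.70764  (Δp = +0.02873)

0.708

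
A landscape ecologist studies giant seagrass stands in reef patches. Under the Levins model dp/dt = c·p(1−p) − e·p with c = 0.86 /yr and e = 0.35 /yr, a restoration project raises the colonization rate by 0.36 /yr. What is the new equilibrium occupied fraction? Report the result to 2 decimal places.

0.71

Before: p* = 1 − 0.35/0.86 = 0.5930.
After the change, c = 1.22, e = 0.35, so p* = 1 − 0.35/1.22 = 0.7131.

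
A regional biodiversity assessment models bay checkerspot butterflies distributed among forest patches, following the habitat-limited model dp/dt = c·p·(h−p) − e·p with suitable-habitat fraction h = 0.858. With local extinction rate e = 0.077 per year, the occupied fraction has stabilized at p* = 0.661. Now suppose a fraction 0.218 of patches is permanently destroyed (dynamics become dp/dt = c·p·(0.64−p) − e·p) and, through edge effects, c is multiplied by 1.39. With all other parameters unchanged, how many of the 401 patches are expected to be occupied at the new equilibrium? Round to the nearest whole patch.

Balance c(h−p*) = e gives c = e/(0.858 − 0.66100) = 0.077/0.19700 = 0.39086.
New p* = 0.64 − e/c = 0.64 − 0.07700/0.54330 = 0.49827.
Expected occupied = 401 × 0.49827 = 199.81 ≈ 200.

200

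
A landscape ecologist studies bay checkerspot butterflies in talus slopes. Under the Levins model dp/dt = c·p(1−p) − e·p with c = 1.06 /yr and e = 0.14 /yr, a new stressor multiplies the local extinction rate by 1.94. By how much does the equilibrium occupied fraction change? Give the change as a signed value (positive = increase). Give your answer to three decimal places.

Before: p* = 1 − 0.14/1.06 = 0.8679.
After the change, c = 1.06, e = 0.2716, so p* = 1 − 0.2716/1.06 = 0.7438.
Δp* = 0.7438 − 0.8679 = -0.1242.

-0.124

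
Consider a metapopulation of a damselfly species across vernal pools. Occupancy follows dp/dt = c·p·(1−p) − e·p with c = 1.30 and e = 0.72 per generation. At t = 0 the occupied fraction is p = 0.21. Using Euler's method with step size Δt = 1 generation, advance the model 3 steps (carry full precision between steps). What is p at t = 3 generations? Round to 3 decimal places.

0.384

Update rule: p ← p + [c·p·(1−p) − e·p]·Δt with Δt = 1.
step 1: Δp = +0.06447, p = 0.27447
step 2: Δp = +0.06126, p = 0.33573
step 3: Δp = +0.04819, p = 0.38392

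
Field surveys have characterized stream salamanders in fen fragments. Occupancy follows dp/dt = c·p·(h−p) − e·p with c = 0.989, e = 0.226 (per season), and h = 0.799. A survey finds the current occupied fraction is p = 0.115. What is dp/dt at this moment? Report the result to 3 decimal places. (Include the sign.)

Colonization term: c·p·(h−p) = 0.989×0.115×0.6840 = 0.07779.
Extinction term: e·p = 0.02599.
dp/dt = 0.07779 − 0.02599 = 0.05180.

0.052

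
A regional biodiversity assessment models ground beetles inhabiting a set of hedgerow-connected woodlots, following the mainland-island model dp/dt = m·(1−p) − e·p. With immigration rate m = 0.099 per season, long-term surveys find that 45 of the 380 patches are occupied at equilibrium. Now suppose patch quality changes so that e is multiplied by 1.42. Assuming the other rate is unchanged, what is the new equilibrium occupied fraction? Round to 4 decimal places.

0.0864

Observed p* = 45/380 = 0.11842.
Balance m(1−p*) = e·p* gives e = m(1−p*)/p* = 0.099×0.88158/0.11842 = 0.73701.
New p* = m/(m+e) = 0.09900/(0.09900+1.04655) = 0.08642.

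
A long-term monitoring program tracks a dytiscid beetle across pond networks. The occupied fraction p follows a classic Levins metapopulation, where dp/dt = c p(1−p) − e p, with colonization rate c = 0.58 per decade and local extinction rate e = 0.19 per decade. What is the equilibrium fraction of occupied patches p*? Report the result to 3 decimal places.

0.672

Setting dp/dt = 0 and dividing through by p* gives c·(1−p*) = e.
So p* = 1 − e/c = 1 − 0.19/0.58 = 1 − 0.3276 = 0.6724.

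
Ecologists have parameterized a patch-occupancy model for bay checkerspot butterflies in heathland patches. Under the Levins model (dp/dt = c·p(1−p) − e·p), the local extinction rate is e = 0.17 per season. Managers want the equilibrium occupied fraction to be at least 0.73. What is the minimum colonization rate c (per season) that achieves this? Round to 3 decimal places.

p* = 1 − e/c ≥ 0.73 requires e/c ≤ 0.2700, i.e. c ≥ e/0.2700.
c_min = 0.17/0.2700 = 0.6296.

0.630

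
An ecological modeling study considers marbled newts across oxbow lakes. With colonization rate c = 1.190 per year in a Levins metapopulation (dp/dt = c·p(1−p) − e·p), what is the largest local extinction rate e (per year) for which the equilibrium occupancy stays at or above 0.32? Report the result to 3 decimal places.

1 − e/c ≥ 0.32 ⇒ e ≤ c(1 − 0.32) = 1.190 × 0.6800.
e_max = 0.8092.

0.809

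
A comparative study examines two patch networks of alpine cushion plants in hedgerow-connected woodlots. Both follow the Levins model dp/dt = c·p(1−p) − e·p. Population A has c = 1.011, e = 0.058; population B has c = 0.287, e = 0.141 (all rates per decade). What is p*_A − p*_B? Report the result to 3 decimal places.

0.434

A: p*_A = 1 − 0.058/1.011 = 0.9426.
B: p*_B = 1 − 0.141/0.287 = 0.5087.
p*_A − p*_B = 0.9426 − 0.5087 = 0.4339.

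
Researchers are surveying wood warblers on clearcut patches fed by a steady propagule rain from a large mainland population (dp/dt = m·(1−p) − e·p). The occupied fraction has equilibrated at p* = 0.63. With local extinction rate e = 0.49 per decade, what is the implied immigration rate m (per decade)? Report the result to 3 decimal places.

At equilibrium m(1−p*) = e·p*, so m = e·p*/(1−p*).
m = 0.49 × 0.63 / 0.3700 = 0.3087/0.3700 = 0.8343.

0.834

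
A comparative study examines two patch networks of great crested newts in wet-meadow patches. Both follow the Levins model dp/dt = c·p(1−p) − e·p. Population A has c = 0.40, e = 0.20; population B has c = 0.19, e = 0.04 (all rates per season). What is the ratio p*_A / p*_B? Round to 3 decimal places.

A: p*_A = 1 − 0.20/0.40 = 0.5000.
B: p*_B = 1 − 0.04/0.19 = 0.7895.
p*_A / p*_B = 0.5000/0.7895 = 0.6333.

0.633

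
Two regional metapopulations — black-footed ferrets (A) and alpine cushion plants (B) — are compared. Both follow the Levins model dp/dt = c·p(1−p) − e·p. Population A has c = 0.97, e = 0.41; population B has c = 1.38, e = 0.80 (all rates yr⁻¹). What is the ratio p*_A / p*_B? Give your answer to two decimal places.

A: p*_A = 1 − 0.41/0.97 = 0.5773.
B: p*_B = 1 − 0.80/1.38 = 0.4203.
p*_A / p*_B = 0.5773/0.4203 = 1.3736.

1.37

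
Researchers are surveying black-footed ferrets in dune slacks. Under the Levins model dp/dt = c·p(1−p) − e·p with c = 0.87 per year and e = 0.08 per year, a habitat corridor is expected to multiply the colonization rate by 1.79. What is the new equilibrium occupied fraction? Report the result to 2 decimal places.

0.95

Before: p* = 1 − 0.08/0.87 = 0.9080.
After the change, c = 1.5573, e = 0.08, so p* = 1 − 0.08/1.5573 = 0.9486.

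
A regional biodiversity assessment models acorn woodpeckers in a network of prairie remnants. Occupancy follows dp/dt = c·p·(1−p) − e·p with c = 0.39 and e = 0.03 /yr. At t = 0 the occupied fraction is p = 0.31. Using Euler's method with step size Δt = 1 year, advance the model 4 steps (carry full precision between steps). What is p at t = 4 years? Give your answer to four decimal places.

Update rule: p ← p + [c·p·(1−p) − e·p]·Δt with Δt = 1.
step 1: Δp = +0.07412, p = 0.38412
step 2: Δp = +0.08074, p = 0.46486
step 3: Δp = +0.08307, p = 0.54793
step 4: Δp = +0.08017, p = 0.62810

0.6281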